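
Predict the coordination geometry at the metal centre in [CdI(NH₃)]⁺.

Each iodide is −1; ammonia is neutral; balancing the +1 overall charge requires Cd(II).
Cd sits in group 12, so the d-electron count is 12 − 2 = 10.
Coordination number: 2.
A d¹⁰ ion with only two ligands adopts a linear arrangement (sp hybridisation; no CFSE preference).

linear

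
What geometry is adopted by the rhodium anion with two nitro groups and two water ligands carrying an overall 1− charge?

Each nitro (N-bound nitrite) is −1; water is neutral; balancing the −1 overall charge requires Rh(I).
Group 9 minus oxidation state 1 gives a d⁸ configuration.
Coordination number: 4.
A 4d d⁸ ion has a large crystal-field splitting; square planar leaves the high-energy d_{x²−y²} orbital empty and maximises CFSE.

square planar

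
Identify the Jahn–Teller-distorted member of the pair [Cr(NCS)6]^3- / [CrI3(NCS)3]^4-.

[Cr(NCS)6]^3-: Ligand charges: each isothiocyanate is −1. With an overall charge of −3 the chromium centre must be in the +3 oxidation state. Group 6 minus oxidation state 3 gives a d³ configuration. The d³ configuration leaves the e_g set evenly filled (or empty) — no strong Jahn–Teller driving force.
[CrI3(NCS)3]^4-: Ligand charges: each iodide is −1; each isothiocyanate is −1. With an overall charge of −4 the chromium centre must be in the +2 oxidation state. Group 6 minus oxidation state 2 gives a d⁴ configuration. Iodide and isothiocyanate are weak-field ligands for a first-row metal, so the complex is high-spin. The t₂g³e_g¹ (high-spin) configuration has an unevenly filled e_g set; the Jahn–Teller theorem predicts a tetragonal distortion (typically axial elongation) to lift the degeneracy.

[CrI3(NCS)3]^4-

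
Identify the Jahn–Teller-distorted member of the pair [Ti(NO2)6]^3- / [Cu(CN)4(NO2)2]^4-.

[Cu(CN)4(NO2)2]^4-

[Ti(NO2)6]^3-: Ligand charges: each nitro (N-bound nitrite) is −1. With an overall charge of −3 the titanium centre must be in the +3 oxidation state. Ti sits in group 4, so the d-electron count is 4 − 3 = 1. The d¹ configuration leaves the e_g set evenly filled (or empty) — no strong Jahn–Teller driving force.
[Cu(CN)4(NO2)2]^4-: Ligand charges: each cyanide is −1; each nitro (N-bound nitrite) is −1. With an overall charge of −4 the copper centre must be in the +2 oxidation state. Cu sits in group 11, so the d-electron count is 11 − 2 = 9. The t₂g⁶e_g³ configuration has an unevenly filled e_g set; the Jahn–Teller theorem predicts a tetragonal distortion (typically axial elongation) to lift the degeneracy.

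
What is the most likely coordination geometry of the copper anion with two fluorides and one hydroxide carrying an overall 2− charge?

Ligand charges: each fluoride is −1; each hydroxide is −1. With an overall charge of −2 the copper centre must be in the +1 oxidation state.
Cu sits in group 11, so the d-electron count is 11 − 1 = 10.
Coordination number: 3.
Three ligands around a d¹⁰ centre minimise repulsion in a trigonal-planar arrangement.

trigonal planar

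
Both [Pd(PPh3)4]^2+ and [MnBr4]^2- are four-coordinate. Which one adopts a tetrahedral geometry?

[MnBr4]^2-

For [Pd(PPh3)4]^2+: Triphenylphosphine is neutral; balancing the +2 overall charge requires Pd(II). Palladium is a group-10 element; Pd(II) is therefore d⁸. A 4d d⁸ ion has a large crystal-field splitting; square planar leaves the high-energy d_{x²−y²} orbital empty and maximises CFSE. → square planar.
For [MnBr4]^2-: Summing ligand charges against the −2 overall charge gives an oxidation state of +2 for manganese. Manganese is a group-7 element; Mn(II) is therefore d⁵. A high-spin d⁵ ion has zero CFSE in either geometry, so four ligands adopt the sterically favoured tetrahedral geometry. → tetrahedral.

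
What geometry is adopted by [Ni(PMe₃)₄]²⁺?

Trimethylphosphine is neutral; balancing the +2 overall charge requires Ni(II).
Ni sits in group 10, so the d-electron count is 10 − 2 = 8.
With 4 monodentate ligands the coordination number is 4.
Trimethylphosphine is a strong-field ligand (high in the spectrochemical series).
A 3d d⁸ ion with strong-field ligands gains enough CFSE to favour square planar over tetrahedral.

square planar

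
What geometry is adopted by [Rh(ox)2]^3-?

square planar

Ligand charges: each oxalate is −2. With an overall charge of −3 the rhodium centre must be in the +1 oxidation state.
Rhodium is a group-9 element; Rh(I) is therefore d⁸.
Counting donor atoms: 2×oxalate (bidentate) → 4 donors. Coordination number = 4.
A 4d d⁸ ion has a large crystal-field splitting; square planar leaves the high-energy d_{x²−y²} orbital empty and maximises CFSE.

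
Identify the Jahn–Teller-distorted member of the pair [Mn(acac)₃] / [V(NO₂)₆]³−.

[Mn(acac)₃]

[Mn(acac)₃]: Summing ligand charges against the 0 overall charge gives an oxidation state of +3 for manganese. Mn sits in group 7, so the d-electron count is 7 − 3 = 4. Acetylacetonate is a weak-field ligand for a first-row metal, so the complex is high-spin. The t₂g³e_g¹ (high-spin) configuration has an unevenly filled e_g set; the Jahn–Teller theorem predicts a tetragonal distortion (typically axial elongation) to lift the degeneracy.
[V(NO₂)₆]³−: Summing ligand charges against the −3 overall charge gives an oxidation state of +3 for vanadium. Group 5 minus oxidation state 3 gives a d² configuration. The d² configuration leaves the e_g set evenly filled (or empty) — no strong Jahn–Teller driving force.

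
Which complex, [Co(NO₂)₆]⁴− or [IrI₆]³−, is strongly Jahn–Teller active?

[Co(NO₂)₆]⁴−: Summing ligand charges against the −4 overall charge gives an oxidation state of +2 for cobalt. Co sits in group 9, so the d-electron count is 9 − 2 = 7. Nitro (N-bound nitrite) is a strong-field ligand (high in the spectrochemical series) for a first-row metal, so the complex is low-spin. The t₂g⁶e_g¹ (low-spin) configuration has an unevenly filled e_g set; the Jahn–Teller theorem predicts a tetragonal distortion (typically axial elongation) to lift the degeneracy.
[IrI₆]³−: Summing ligand charges against the −3 overall charge gives an oxidation state of +3 for iridium. Group 9 minus oxidation state 3 gives a d⁶ configuration. A 5d ion has a large Δₒ and is invariably low-spin. The d⁶ configuration leaves the e_g set evenly filled (or empty) — no strong Jahn–Teller driving force.

[Co(NO₂)₆]⁴−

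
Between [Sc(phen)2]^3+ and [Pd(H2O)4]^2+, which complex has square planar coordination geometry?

[Pd(H2O)4]^2+

For [Sc(phen)2]^3+: 1,10-phenanthroline is neutral; balancing the +3 overall charge requires Sc(III). Scandium is a group-3 element; Sc(III) is therefore d⁰. A d⁰ ion has no crystal-field stabilisation preference between square planar and tetrahedral, so four ligands adopt the sterically favoured tetrahedral geometry. → tetrahedral.
For [Pd(H2O)4]^2+: Water is neutral; balancing the +2 overall charge requires Pd(II). Group 10 minus oxidation state 2 gives a d⁸ configuration. A 4d d⁸ ion has a large crystal-field splitting; square planar leaves the high-energy d_{x²−y²} orbital empty and maximises CFSE. → square planar.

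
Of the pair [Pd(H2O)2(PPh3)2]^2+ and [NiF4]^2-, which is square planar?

For [Pd(H2O)2(PPh3)2]^2+: Summing ligand charges against the +2 overall charge gives an oxidation state of +2 for palladium. Palladium is a group-10 element; Pd(II) is therefore d⁸. A 4d d⁸ ion has a large crystal-field splitting; square planar leaves the high-energy d_{x²−y²} orbital empty and maximises CFSE. → square planar.
For [NiF4]^2-: Ligand charges: each fluoride is −1. With an overall charge of −2 the nickel centre must be in the +2 oxidation state. Group 10 minus oxidation state 2 gives a d⁸ configuration. Fluoride is a weak-field ligand. With weak-field ligands the CFSE gain from square planar is small, so a 3d d⁸ ion takes the sterically preferred tetrahedral geometry. → tetrahedral.

[Pd(H2O)2(PPh3)2]^2+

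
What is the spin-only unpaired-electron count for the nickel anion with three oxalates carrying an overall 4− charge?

2 unpaired electrons

Ligand charges: each oxalate is −2. With an overall charge of −4 the nickel centre must be in the +2 oxidation state.
Group 10 minus oxidation state 2 gives a d⁸ configuration.
Counting donor atoms: 3×oxalate (bidentate) → 6 donors. Coordination number = 6.
In an octahedral field the d⁸ configuration is t₂g⁶e_g² (only one arrangement possible), giving 2 unpaired electrons.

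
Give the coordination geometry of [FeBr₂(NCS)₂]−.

Ligand charges: each bromide is −1; each isothiocyanate is −1. With an overall charge of −1 the iron centre must be in the +3 oxidation state.
Group 8 minus oxidation state 3 gives a d⁵ configuration.
Coordination number: 4.
Bromide and isothiocyanate are weak-field ligands.
A high-spin d⁵ ion has zero CFSE in either geometry, so four ligands adopt the sterically favoured tetrahedral geometry.

tetrahedral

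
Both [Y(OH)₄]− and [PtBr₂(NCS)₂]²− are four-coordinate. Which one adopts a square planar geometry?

[PtBr₂(NCS)₂]²−

For [Y(OH)₄]−: Each hydroxide is −1; balancing the −1 overall charge requires Y(III). Group 3 minus oxidation state 3 gives a d⁰ configuration. A d⁰ ion has no crystal-field stabilisation preference between square planar and tetrahedral, so four ligands adopt the sterically favoured tetrahedral geometry. → tetrahedral.
For [PtBr₂(NCS)₂]²−: Summing ligand charges against the −2 overall charge gives an oxidation state of +2 for platinum. Pt sits in group 10, so the d-electron count is 10 − 2 = 8. A 5d d⁸ ion has a large crystal-field splitting; square planar leaves the high-energy d_{x²−y²} orbital empty and maximises CFSE. → square planar.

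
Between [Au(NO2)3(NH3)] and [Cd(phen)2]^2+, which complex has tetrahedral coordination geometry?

For [Au(NO2)3(NH3)]: Ligand charges: each nitro (N-bound nitrite) is −1; ammonia is neutral. With an overall charge of 0 the gold centre must be in the +3 oxidation state. Group 11 minus oxidation state 3 gives a d⁸ configuration. A 5d d⁸ ion has a large crystal-field splitting; square planar leaves the high-energy d_{x²−y²} orbital empty and maximises CFSE. → square planar.
For [Cd(phen)2]^2+: 1,10-phenanthroline is neutral; balancing the +2 overall charge requires Cd(II). Cadmium is a group-12 element; Cd(II) is therefore d¹⁰. A d¹⁰ ion has no crystal-field stabilisation preference between square planar and tetrahedral, so four ligands adopt the sterically favoured tetrahedral geometry. → tetrahedral.

[Cd(phen)2]^2+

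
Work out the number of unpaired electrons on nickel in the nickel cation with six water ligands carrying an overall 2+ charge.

2 unpaired electrons

Ligand charges: water is neutral. With an overall charge of +2 the nickel centre must be in the +2 oxidation state.
Nickel is a group-10 element; Ni(II) is therefore d⁸.
In an octahedral field the d⁸ configuration is t₂g⁶e_g² (only one arrangement possible), giving 2 unpaired electrons.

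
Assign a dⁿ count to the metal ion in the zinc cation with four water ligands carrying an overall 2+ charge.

Water is neutral; balancing the +2 overall charge requires Zn(II).
Group 12 minus oxidation state 2 gives a d¹⁰ configuration.

d10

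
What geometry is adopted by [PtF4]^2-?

square planar

Ligand charges: each fluoride is −1. With an overall charge of −2 the platinum centre must be in the +2 oxidation state.
Platinum is a group-10 element; Pt(II) is therefore d⁸.
With 4 monodentate ligands the coordination number is 4.
A 5d d⁸ ion has a large crystal-field splitting; square planar leaves the high-energy d_{x²−y²} orbital empty and maximises CFSE.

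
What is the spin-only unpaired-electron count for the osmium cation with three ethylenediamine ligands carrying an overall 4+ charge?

2 unpaired electrons

Summing ligand charges against the +4 overall charge gives an oxidation state of +4 for osmium.
Osmium is a group-8 element; Os(IV) is therefore d⁴.
Counting donor atoms: 3×ethylenediamine (bidentate) → 6 donors. Coordination number = 6.
The spin state decides the count: a 5d ion has a large Δₒ and is invariably low-spin.
An octahedral low-spin d⁴ ion is t₂g⁴e_g⁰, giving 2 unpaired electrons.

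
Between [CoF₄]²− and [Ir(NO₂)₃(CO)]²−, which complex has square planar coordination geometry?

[Ir(NO₂)₃(CO)]²−

For [CoF₄]²−: Each fluoride is −1; balancing the −2 overall charge requires Co(II). Group 9 minus oxidation state 2 gives a d⁷ configuration. For a high-spin 3d d⁷ ion with weak-field ligands the small Δₜ gives little square-planar CFSE advantage, so four ligands adopt the sterically favoured tetrahedral geometry. → tetrahedral.
For [Ir(NO₂)₃(CO)]²−: Ligand charges: each nitro (N-bound nitrite) is −1; carbonyl is neutral. With an overall charge of −2 the iridium centre must be in the +1 oxidation state. Group 9 minus oxidation state 1 gives a d⁸ configuration. A 5d d⁸ ion has a large crystal-field splitting; square planar leaves the high-energy d_{x²−y²} orbital empty and maximises CFSE. → square planar.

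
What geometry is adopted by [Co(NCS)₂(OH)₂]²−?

Each isothiocyanate is −1; each hydroxide is −1; balancing the −2 overall charge requires Co(II).
Co sits in group 9, so the d-electron count is 9 − 2 = 7.
Coordination number: 4.
Hydroxide and isothiocyanate are weak-field ligands.
For a high-spin 3d d⁷ ion with weak-field ligands the small Δₜ gives little square-planar CFSE advantage, so four ligands adopt the sterically favoured tetrahedral geometry.

tetrahedral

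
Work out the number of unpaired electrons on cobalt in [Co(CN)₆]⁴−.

1 unpaired electron

Each cyanide is −1; balancing the −4 overall charge requires Co(II).
Cobalt is a group-9 element; Co(II) is therefore d⁷.
The spin state decides the count: Cyanide is a strong-field ligand (high in the spectrochemical series) for a first-row metal, so the complex is low-spin.
An octahedral low-spin d⁷ ion is t₂g⁶e_g¹, giving 1 unpaired electron.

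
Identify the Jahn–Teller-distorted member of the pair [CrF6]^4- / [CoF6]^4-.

[CrF6]^4-

[CrF6]^4-: Ligand charges: each fluoride is −1. With an overall charge of −4 the chromium centre must be in the +2 oxidation state. Chromium is a group-6 element; Cr(II) is therefore d⁴. Fluoride is a weak-field ligand for a first-row metal, so the complex is high-spin. The t₂g³e_g¹ (high-spin) configuration has an unevenly filled e_g set; the Jahn–Teller theorem predicts a tetragonal distortion (typically axial elongation) to lift the degeneracy.
[CoF6]^4-: Ligand charges: each fluoride is −1. With an overall charge of −4 the cobalt centre must be in the +2 oxidation state. Group 9 minus oxidation state 2 gives a d⁷ configuration. Fluoride is a weak-field ligand for a first-row metal, so the complex is high-spin. The d⁷ configuration leaves the e_g set evenly filled (or empty) — no strong Jahn–Teller driving force.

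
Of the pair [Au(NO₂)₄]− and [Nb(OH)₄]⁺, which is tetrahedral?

For [Au(NO₂)₄]−: Ligand charges: each nitro (N-bound nitrite) is −1. With an overall charge of −1 the gold centre must be in the +3 oxidation state. Gold is a group-11 element; Au(III) is therefore d⁸. A 5d d⁸ ion has a large crystal-field splitting; square planar leaves the high-energy d_{x²−y²} orbital empty and maximises CFSE. → square planar.
For [Nb(OH)₄]⁺: Each hydroxide is −1; balancing the +1 overall charge requires Nb(V). Nb sits in group 5, so the d-electron count is 5 − 5 = 0. A d⁰ ion has no crystal-field stabilisation preference between square planar and tetrahedral, so four ligands adopt the sterically favoured tetrahedral geometry. → tetrahedral.

[Nb(OH)₄]⁺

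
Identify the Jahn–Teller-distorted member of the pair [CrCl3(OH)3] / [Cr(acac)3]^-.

[Cr(acac)3]^-

[CrCl3(OH)3]: Ligand charges: each chloride is −1; each hydroxide is −1. With an overall charge of 0 the chromium centre must be in the +6 oxidation state. Chromium is a group-6 element; Cr(VI) is therefore d⁰. The d⁰ configuration leaves the e_g set evenly filled (or empty) — no strong Jahn–Teller driving force.
[Cr(acac)3]^-: Summing ligand charges against the −1 overall charge gives an oxidation state of +2 for chromium. Group 6 minus oxidation state 2 gives a d⁴ configuration. Acetylacetonate is a weak-field ligand for a first-row metal, so the complex is high-spin. The t₂g³e_g¹ (high-spin) configuration has an unevenly filled e_g set; the Jahn–Teller theorem predicts a tetragonal distortion (typically axial elongation) to lift the degeneracy.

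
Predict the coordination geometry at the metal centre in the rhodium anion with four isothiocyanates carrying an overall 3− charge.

square planar

Summing ligand charges against the −3 overall charge gives an oxidation state of +1 for rhodium.
Rh sits in group 9, so the d-electron count is 9 − 1 = 8.
With 4 monodentate ligands the coordination number is 4.
A 4d d⁸ ion has a large crystal-field splitting; square planar leaves the high-energy d_{x²−y²} orbital empty and maximises CFSE.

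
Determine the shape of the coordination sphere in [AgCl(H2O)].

Ligand charges: each chloride is −1; water is neutral. With an overall charge of 0 the silver centre must be in the +1 oxidation state.
Ag sits in group 11, so the d-electron count is 11 − 1 = 10.
With 2 monodentate ligands the coordination number is 2.
A d¹⁰ ion with only two ligands adopts a linear arrangement (sp hybridisation; no CFSE preference).

linear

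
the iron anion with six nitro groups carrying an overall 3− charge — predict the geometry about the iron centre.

octahedral

Each nitro (N-bound nitrite) is −1; balancing the −3 overall charge requires Fe(III).
Fe sits in group 8, so the d-electron count is 8 − 3 = 5.
With 6 monodentate ligands the coordination number is 6.
Six donors around a single metal centre give an octahedral coordination sphere.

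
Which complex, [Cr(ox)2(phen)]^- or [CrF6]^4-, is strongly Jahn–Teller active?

[CrF6]^4-

[Cr(ox)2(phen)]^-: Summing ligand charges against the −1 overall charge gives an oxidation state of +3 for chromium. Group 6 minus oxidation state 3 gives a d³ configuration. The d³ configuration leaves the e_g set evenly filled (or empty) — no strong Jahn–Teller driving force.
[CrF6]^4-: Each fluoride is −1; balancing the −4 overall charge requires Cr(II). Cr sits in group 6, so the d-electron count is 6 − 2 = 4. Fluoride is a weak-field ligand for a first-row metal, so the complex is high-spin. The t₂g³e_g¹ (high-spin) configuration has an unevenly filled e_g set; the Jahn–Teller theorem predicts a tetragonal distortion (typically axial elongation) to lift the degeneracy.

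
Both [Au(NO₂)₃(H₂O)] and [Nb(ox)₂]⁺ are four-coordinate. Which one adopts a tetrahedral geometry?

For [Au(NO₂)₃(H₂O)]: Each nitro (N-bound nitrite) is −1; water is neutral; balancing the 0 overall charge requires Au(III). Au sits in group 11, so the d-electron count is 11 − 3 = 8. A 5d d⁸ ion has a large crystal-field splitting; square planar leaves the high-energy d_{x²−y²} orbital empty and maximises CFSE. → square planar.
For [Nb(ox)₂]⁺: Each oxalate is −2; balancing the +1 overall charge requires Nb(V). Group 5 minus oxidation state 5 gives a d⁰ configuration. A d⁰ ion has no crystal-field stabilisation preference between square planar and tetrahedral, so four ligands adopt the sterically favoured tetrahedral geometry. → tetrahedral.

[Nb(ox)₂]⁺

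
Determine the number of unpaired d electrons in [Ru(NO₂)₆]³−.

1

Ligand charges: each nitro (N-bound nitrite) is −1. With an overall charge of −3 the ruthenium centre must be in the +3 oxidation state.
Ruthenium is a group-8 element; Ru(III) is therefore d⁵.
The spin state decides the count: a 4d ion has a large Δₒ and is invariably low-spin.
An octahedral low-spin d⁵ ion is t₂g⁵e_g⁰, giving 1 unpaired electron.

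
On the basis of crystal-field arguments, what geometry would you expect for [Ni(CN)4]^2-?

Ligand charges: each cyanide is −1. With an overall charge of −2 the nickel centre must be in the +2 oxidation state.
Nickel is a group-10 element; Ni(II) is therefore d⁸.
Coordination number: 4.
Cyanide is a strong-field ligand (high in the spectrochemical series).
A 3d d⁸ ion with strong-field ligands gains enough CFSE to favour square planar over tetrahedral.

square planar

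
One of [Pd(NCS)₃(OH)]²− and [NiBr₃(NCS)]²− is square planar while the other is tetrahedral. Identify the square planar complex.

For [Pd(NCS)₃(OH)]²−: Each isothiocyanate is −1; each hydroxide is −1; balancing the −2 overall charge requires Pd(II). Palladium is a group-10 element; Pd(II) is therefore d⁸. A 4d d⁸ ion has a large crystal-field splitting; square planar leaves the high-energy d_{x²−y²} orbital empty and maximises CFSE. → square planar.
For [NiBr₃(NCS)]²−: Each bromide is −1; each isothiocyanate is −1; balancing the −2 overall charge requires Ni(II). Group 10 minus oxidation state 2 gives a d⁸ configuration. Bromide and isothiocyanate are weak-field ligands. With weak-field ligands the CFSE gain from square planar is small, so a 3d d⁸ ion takes the sterically preferred tetrahedral geometry. → tetrahedral.

[Pd(NCS)₃(OH)]²−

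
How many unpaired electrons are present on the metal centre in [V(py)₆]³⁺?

2 unpaired electrons

Ligand charges: pyridine is neutral. With an overall charge of +3 the vanadium centre must be in the +3 oxidation state.
Vanadium is a group-5 element; V(III) is therefore d².
In an octahedral field the d² configuration is t₂g²e_g⁰ (only one arrangement possible), giving 2 unpaired electrons.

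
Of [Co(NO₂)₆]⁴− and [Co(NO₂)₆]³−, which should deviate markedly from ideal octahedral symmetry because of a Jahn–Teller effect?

[Co(NO₂)₆]⁴−

[Co(NO₂)₆]⁴−: Ligand charges: each nitro (N-bound nitrite) is −1. With an overall charge of −4 the cobalt centre must be in the +2 oxidation state. Group 9 minus oxidation state 2 gives a d⁷ configuration. Nitro (N-bound nitrite) is a strong-field ligand (high in the spectrochemical series) for a first-row metal, so the complex is low-spin. The t₂g⁶e_g¹ (low-spin) configuration has an unevenly filled e_g set; the Jahn–Teller theorem predicts a tetragonal distortion (typically axial elongation) to lift the degeneracy.
[Co(NO₂)₆]³−: Each nitro (N-bound nitrite) is −1; balancing the −3 overall charge requires Co(III). Cobalt is a group-9 element; Co(III) is therefore d⁶. Co(III) has an exceptionally large octahedral splitting and is low-spin with essentially every ligand except fluoride. The d⁶ configuration leaves the e_g set evenly filled (or empty) — no strong Jahn–Teller driving force.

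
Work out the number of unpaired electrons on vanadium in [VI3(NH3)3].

Summing ligand charges against the 0 overall charge gives an oxidation state of +3 for vanadium.
V sits in group 5, so the d-electron count is 5 − 3 = 2.
In an octahedral field the d² configuration is t₂g²e_g⁰ (only one arrangement possible), giving 2 unpaired electrons.

2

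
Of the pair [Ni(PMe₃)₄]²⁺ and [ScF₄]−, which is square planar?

For [Ni(PMe₃)₄]²⁺: Summing ligand charges against the +2 overall charge gives an oxidation state of +2 for nickel. Ni sits in group 10, so the d-electron count is 10 − 2 = 8. Trimethylphosphine is a strong-field ligand (high in the spectrochemical series). A 3d d⁸ ion with strong-field ligands gains enough CFSE to favour square planar over tetrahedral. → square planar.
For [ScF₄]−: Each fluoride is −1; balancing the −1 overall charge requires Sc(III). Scandium is a group-3 element; Sc(III) is therefore d⁰. A d⁰ ion has no crystal-field stabilisation preference between square planar and tetrahedral, so four ligands adopt the sterically favoured tetrahedral geometry. → tetrahedral.

[Ni(PMe₃)₄]²⁺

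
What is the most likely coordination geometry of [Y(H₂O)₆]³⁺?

Summing ligand charges against the +3 overall charge gives an oxidation state of +3 for yttrium.
Group 3 minus oxidation state 3 gives a d⁰ configuration.
With 6 monodentate ligands the coordination number is 6.
Six donors around a single metal centre give an octahedral coordination sphere.

octahedral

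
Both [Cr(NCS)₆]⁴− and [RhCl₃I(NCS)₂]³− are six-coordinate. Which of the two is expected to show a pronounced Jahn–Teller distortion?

[Cr(NCS)₆]⁴−: Each isothiocyanate is −1; balancing the −4 overall charge requires Cr(II). Chromium is a group-6 element; Cr(II) is therefore d⁴. Isothiocyanate is a weak-field ligand for a first-row metal, so the complex is high-spin. The t₂g³e_g¹ (high-spin) configuration has an unevenly filled e_g set; the Jahn–Teller theorem predicts a tetragonal distortion (typically axial elongation) to lift the degeneracy.
[RhCl₃I(NCS)₂]³−: Ligand charges: each chloride is −1; each iodide is −1; each isothiocyanate is −1. With an overall charge of −3 the rhodium centre must be in the +3 oxidation state. Group 9 minus oxidation state 3 gives a d⁶ configuration. A 4d ion has a large Δₒ and is invariably low-spin. The d⁶ configuration leaves the e_g set evenly filled (or empty) — no strong Jahn–Teller driving force.

[Cr(NCS)₆]⁴−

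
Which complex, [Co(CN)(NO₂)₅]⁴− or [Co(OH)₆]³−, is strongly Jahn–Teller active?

[Co(CN)(NO₂)₅]⁴−

[Co(CN)(NO₂)₅]⁴−: Summing ligand charges against the −4 overall charge gives an oxidation state of +2 for cobalt. Co sits in group 9, so the d-electron count is 9 − 2 = 7. Cyanide and nitro (N-bound nitrite) are strong-field ligands (high in the spectrochemical series) for a first-row metal, so the complex is low-spin. The t₂g⁶e_g¹ (low-spin) configuration has an unevenly filled e_g set; the Jahn–Teller theorem predicts a tetragonal distortion (typically axial elongation) to lift the degeneracy.
[Co(OH)₆]³−: Summing ligand charges against the −3 overall charge gives an oxidation state of +3 for cobalt. Cobalt is a group-9 element; Co(III) is therefore d⁶. Co(III) has an exceptionally large octahedral splitting and is low-spin with essentially every ligand except fluoride. The d⁶ configuration leaves the e_g set evenly filled (or empty) — no strong Jahn–Teller driving force.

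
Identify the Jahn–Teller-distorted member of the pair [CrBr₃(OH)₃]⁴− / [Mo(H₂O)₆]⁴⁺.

[CrBr₃(OH)₃]⁴−

[CrBr₃(OH)₃]⁴−: Summing ligand charges against the −4 overall charge gives an oxidation state of +2 for chromium. Cr sits in group 6, so the d-electron count is 6 − 2 = 4. Bromide and hydroxide are weak-field ligands for a first-row metal, so the complex is high-spin. The t₂g³e_g¹ (high-spin) configuration has an unevenly filled e_g set; the Jahn–Teller theorem predicts a tetragonal distortion (typically axial elongation) to lift the degeneracy.
[Mo(H₂O)₆]⁴⁺: Ligand charges: water is neutral. With an overall charge of +4 the molybdenum centre must be in the +4 oxidation state. Group 6 minus oxidation state 4 gives a d² configuration. The d² configuration leaves the e_g set evenly filled (or empty) — no strong Jahn–Teller driving force.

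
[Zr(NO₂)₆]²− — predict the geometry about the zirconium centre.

octahedral

Summing ligand charges against the −2 overall charge gives an oxidation state of +4 for zirconium.
Zirconium is a group-4 element; Zr(IV) is therefore d⁰.
Coordination number: 6.
Six donors around a single metal centre give an octahedral coordination sphere.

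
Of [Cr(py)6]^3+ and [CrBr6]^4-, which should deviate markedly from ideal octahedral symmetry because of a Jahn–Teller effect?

[CrBr6]^4-

[Cr(py)6]^3+: Ligand charges: pyridine is neutral. With an overall charge of +3 the chromium centre must be in the +3 oxidation state. Group 6 minus oxidation state 3 gives a d³ configuration. The d³ configuration leaves the e_g set evenly filled (or empty) — no strong Jahn–Teller driving force.
[CrBr6]^4-: Each bromide is −1; balancing the −4 overall charge requires Cr(II). Chromium is a group-6 element; Cr(II) is therefore d⁴. Bromide is a weak-field ligand for a first-row metal, so the complex is high-spin. The t₂g³e_g¹ (high-spin) configuration has an unevenly filled e_g set; the Jahn–Teller theorem predicts a tetragonal distortion (typically axial elongation) to lift the degeneracy.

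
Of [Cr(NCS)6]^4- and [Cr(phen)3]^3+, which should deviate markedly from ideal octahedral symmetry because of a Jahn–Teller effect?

[Cr(NCS)6]^4-: Ligand charges: each isothiocyanate is −1. With an overall charge of −4 the chromium centre must be in the +2 oxidation state. Group 6 minus oxidation state 2 gives a d⁴ configuration. Isothiocyanate is a weak-field ligand for a first-row metal, so the complex is high-spin. The t₂g³e_g¹ (high-spin) configuration has an unevenly filled e_g set; the Jahn–Teller theorem predicts a tetragonal distortion (typically axial elongation) to lift the degeneracy.
[Cr(phen)3]^3+: Ligand charges: 1,10-phenanthroline is neutral. With an overall charge of +3 the chromium centre must be in the +3 oxidation state. Cr sits in group 6, so the d-electron count is 6 − 3 = 3. The d³ configuration leaves the e_g set evenly filled (or empty) — no strong Jahn–Teller driving force.

[Cr(NCS)6]^4-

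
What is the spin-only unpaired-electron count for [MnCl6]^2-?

3

Summing ligand charges against the −2 overall charge gives an oxidation state of +4 for manganese.
Mn sits in group 7, so the d-electron count is 7 − 4 = 3.
In an octahedral field the d³ configuration is t₂g³e_g⁰ (only one arrangement possible), giving 3 unpaired electrons.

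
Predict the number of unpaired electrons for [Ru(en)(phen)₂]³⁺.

Summing ligand charges against the +3 overall charge gives an oxidation state of +3 for ruthenium.
Group 8 minus oxidation state 3 gives a d⁵ configuration.
Counting donor atoms: 1×ethylenediamine (bidentate) → 2 donors; 2×1,10-phenanthroline (bidentate) → 4 donors. Coordination number = 6.
The spin state decides the count: a 4d ion has a large Δₒ and is invariably low-spin.
An octahedral low-spin d⁵ ion is t₂g⁵e_g⁰, giving 1 unpaired electron.

1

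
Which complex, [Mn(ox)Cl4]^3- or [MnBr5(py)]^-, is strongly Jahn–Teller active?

[Mn(ox)Cl4]^3-

[Mn(ox)Cl4]^3-: Ligand charges: each oxalate is −2; each chloride is −1. With an overall charge of −3 the manganese centre must be in the +3 oxidation state. Group 7 minus oxidation state 3 gives a d⁴ configuration. Chloride and oxalate are weak-field ligands for a first-row metal, so the complex is high-spin. The t₂g³e_g¹ (high-spin) configuration has an unevenly filled e_g set; the Jahn–Teller theorem predicts a tetragonal distortion (typically axial elongation) to lift the degeneracy.
[MnBr5(py)]^-: Ligand charges: each bromide is −1; pyridine is neutral. With an overall charge of −1 the manganese centre must be in the +4 oxidation state. Manganese is a group-7 element; Mn(IV) is therefore d³. The d³ configuration leaves the e_g set evenly filled (or empty) — no strong Jahn–Teller driving force.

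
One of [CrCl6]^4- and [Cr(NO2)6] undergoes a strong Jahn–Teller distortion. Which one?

[CrCl6]^4-

[CrCl6]^4-: Each chloride is −1; balancing the −4 overall charge requires Cr(II). Cr sits in group 6, so the d-electron count is 6 − 2 = 4. Chloride is a weak-field ligand for a first-row metal, so the complex is high-spin. The t₂g³e_g¹ (high-spin) configuration has an unevenly filled e_g set; the Jahn–Teller theorem predicts a tetragonal distortion (typically axial elongation) to lift the degeneracy.
[Cr(NO2)6]: Summing ligand charges against the 0 overall charge gives an oxidation state of +6 for chromium. Group 6 minus oxidation state 6 gives a d⁰ configuration. The d⁰ configuration leaves the e_g set evenly filled (or empty) — no strong Jahn–Teller driving force.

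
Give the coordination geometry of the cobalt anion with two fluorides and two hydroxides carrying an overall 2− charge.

tetrahedral

Summing ligand charges against the −2 overall charge gives an oxidation state of +2 for cobalt.
Co sits in group 9, so the d-electron count is 9 − 2 = 7.
Coordination number: 4.
Fluoride and hydroxide are weak-field ligands.
For a high-spin 3d d⁷ ion with weak-field ligands the small Δₜ gives little square-planar CFSE advantage, so four ligands adopt the sterically favoured tetrahedral geometry.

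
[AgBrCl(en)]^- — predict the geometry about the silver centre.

tetrahedral

Summing ligand charges against the −1 overall charge gives an oxidation state of +1 for silver.
Ag sits in group 11, so the d-electron count is 11 − 1 = 10.
Counting donor atoms: 1×bromide (monodentate) → 1 donor; 1×chloride (monodentate) → 1 donor; 1×ethylenediamine (bidentate) → 2 donors. Coordination number = 4.
A d¹⁰ ion has no crystal-field stabilisation preference between square planar and tetrahedral, so four ligands adopt the sterically favoured tetrahedral geometry.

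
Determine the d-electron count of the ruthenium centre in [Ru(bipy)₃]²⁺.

Ligand charges: 2,2′-bipyridine is neutral. With an overall charge of +2 the ruthenium centre must be in the +2 oxidation state.
Ru sits in group 8, so the d-electron count is 8 − 2 = 6.

d6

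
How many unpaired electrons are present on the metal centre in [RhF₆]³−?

0 unpaired electrons

Summing ligand charges against the −3 overall charge gives an oxidation state of +3 for rhodium.
Rh sits in group 9, so the d-electron count is 9 − 3 = 6.
The spin state decides the count: a 4d ion has a large Δₒ and is invariably low-spin.
An octahedral low-spin d⁶ ion is t₂g⁶e_g⁰, giving 0 unpaired electrons.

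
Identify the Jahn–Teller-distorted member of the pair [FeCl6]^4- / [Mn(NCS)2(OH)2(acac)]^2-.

[Mn(NCS)2(OH)2(acac)]^2-

[FeCl6]^4-: Ligand charges: each chloride is −1. With an overall charge of −4 the iron centre must be in the +2 oxidation state. Fe sits in group 8, so the d-electron count is 8 − 2 = 6. Chloride is a weak-field ligand for a first-row metal, so the complex is high-spin. The d⁶ configuration leaves the e_g set evenly filled (or empty) — no strong Jahn–Teller driving force.
[Mn(NCS)2(OH)2(acac)]^2-: Each isothiocyanate is −1; each hydroxide is −1; each acetylacetonate is −1; balancing the −2 overall charge requires Mn(III). Manganese is a group-7 element; Mn(III) is therefore d⁴. Acetylacetonate, hydroxide, and isothiocyanate are weak-field ligands for a first-row metal, so the complex is high-spin. The t₂g³e_g¹ (high-spin) configuration has an unevenly filled e_g set; the Jahn–Teller theorem predicts a tetragonal distortion (typically axial elongation) to lift the degeneracy.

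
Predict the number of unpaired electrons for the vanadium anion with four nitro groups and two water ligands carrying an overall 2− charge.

Summing ligand charges against the −2 overall charge gives an oxidation state of +2 for vanadium.
Vanadium is a group-5 element; V(II) is therefore d³.
In an octahedral field the d³ configuration is t₂g³e_g⁰ (only one arrangement possible), giving 3 unpaired electrons.

3 unpaired electrons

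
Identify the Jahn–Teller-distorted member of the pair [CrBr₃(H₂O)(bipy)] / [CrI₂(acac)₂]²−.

[CrI₂(acac)₂]²−

[CrBr₃(H₂O)(bipy)]: Summing ligand charges against the 0 overall charge gives an oxidation state of +3 for chromium. Group 6 minus oxidation state 3 gives a d³ configuration. The d³ configuration leaves the e_g set evenly filled (or empty) — no strong Jahn–Teller driving force.
[CrI₂(acac)₂]²−: Ligand charges: each iodide is −1; each acetylacetonate is −1. With an overall charge of −2 the chromium centre must be in the +2 oxidation state. Cr sits in group 6, so the d-electron count is 6 − 2 = 4. Acetylacetonate and iodide are weak-field ligands for a first-row metal, so the complex is high-spin. The t₂g³e_g¹ (high-spin) configuration has an unevenly filled e_g set; the Jahn–Teller theorem predicts a tetragonal distortion (typically axial elongation) to lift the degeneracy.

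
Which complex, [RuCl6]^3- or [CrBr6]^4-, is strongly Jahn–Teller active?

[CrBr6]^4-

[RuCl6]^3-: Each chloride is −1; balancing the −3 overall charge requires Ru(III). Ruthenium is a group-8 element; Ru(III) is therefore d⁵. A 4d ion has a large Δₒ and is invariably low-spin. The d⁵ configuration leaves the e_g set evenly filled (or empty) — no strong Jahn–Teller driving force.
[CrBr6]^4-: Each bromide is −1; balancing the −4 overall charge requires Cr(II). Cr sits in group 6, so the d-electron count is 6 − 2 = 4. Bromide is a weak-field ligand for a first-row metal, so the complex is high-spin. The t₂g³e_g¹ (high-spin) configuration has an unevenly filled e_g set; the Jahn–Teller theorem predicts a tetragonal distortion (typically axial elongation) to lift the degeneracy.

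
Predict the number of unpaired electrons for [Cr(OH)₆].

0 unpaired electrons

Each hydroxide is −1; balancing the 0 overall charge requires Cr(VI).
Group 6 minus oxidation state 6 gives a d⁰ configuration.
In an octahedral field the d⁰ configuration is t₂g⁰e_g⁰, giving 0 unpaired electrons.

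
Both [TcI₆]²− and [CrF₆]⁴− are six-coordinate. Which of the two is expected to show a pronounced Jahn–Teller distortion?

[TcI₆]²−: Ligand charges: each iodide is −1. With an overall charge of −2 the technetium centre must be in the +4 oxidation state. Group 7 minus oxidation state 4 gives a d³ configuration. The d³ configuration leaves the e_g set evenly filled (or empty) — no strong Jahn–Teller driving force.
[CrF₆]⁴−: Each fluoride is −1; balancing the −4 overall charge requires Cr(II). Group 6 minus oxidation state 2 gives a d⁴ configuration. Fluoride is a weak-field ligand for a first-row metal, so the complex is high-spin. The t₂g³e_g¹ (high-spin) configuration has an unevenly filled e_g set; the Jahn–Teller theorem predicts a tetragonal distortion (typically axial elongation) to lift the degeneracy.

[CrF₆]⁴−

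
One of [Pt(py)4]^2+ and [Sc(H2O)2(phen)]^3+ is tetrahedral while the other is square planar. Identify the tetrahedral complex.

For [Pt(py)4]^2+: Pyridine is neutral; balancing the +2 overall charge requires Pt(II). Group 10 minus oxidation state 2 gives a d⁸ configuration. A 5d d⁸ ion has a large crystal-field splitting; square planar leaves the high-energy d_{x²−y²} orbital empty and maximises CFSE. → square planar.
For [Sc(H2O)2(phen)]^3+: Ligand charges: water is neutral; 1,10-phenanthroline is neutral. With an overall charge of +3 the scandium centre must be in the +3 oxidation state. Sc sits in group 3, so the d-electron count is 3 − 3 = 0. A d⁰ ion has no crystal-field stabilisation preference between square planar and tetrahedral, so four ligands adopt the sterically favoured tetrahedral geometry. → tetrahedral.

[Sc(H2O)2(phen)]^3+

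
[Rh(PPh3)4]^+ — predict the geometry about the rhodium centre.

Ligand charges: triphenylphosphine is neutral. With an overall charge of +1 the rhodium centre must be in the +1 oxidation state.
Group 9 minus oxidation state 1 gives a d⁸ configuration.
With 4 monodentate ligands the coordination number is 4.
A 4d d⁸ ion has a large crystal-field splitting; square planar leaves the high-energy d_{x²−y²} orbital empty and maximises CFSE.

square planar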